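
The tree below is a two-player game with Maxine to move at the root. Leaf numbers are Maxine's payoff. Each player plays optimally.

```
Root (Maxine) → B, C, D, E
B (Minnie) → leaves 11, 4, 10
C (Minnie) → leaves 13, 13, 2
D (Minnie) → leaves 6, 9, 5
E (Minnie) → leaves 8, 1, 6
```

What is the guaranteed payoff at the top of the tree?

5

B (Minnie): min(11, 4, 10) = 4
C (Minnie): min(13, 13, 2) = 2
D (Minnie): min(6, 9, 5) = 5
E (Minnie): min(8, 1, 6) = 1
Root (Maxine): max(4, 2, 5, 1) = 5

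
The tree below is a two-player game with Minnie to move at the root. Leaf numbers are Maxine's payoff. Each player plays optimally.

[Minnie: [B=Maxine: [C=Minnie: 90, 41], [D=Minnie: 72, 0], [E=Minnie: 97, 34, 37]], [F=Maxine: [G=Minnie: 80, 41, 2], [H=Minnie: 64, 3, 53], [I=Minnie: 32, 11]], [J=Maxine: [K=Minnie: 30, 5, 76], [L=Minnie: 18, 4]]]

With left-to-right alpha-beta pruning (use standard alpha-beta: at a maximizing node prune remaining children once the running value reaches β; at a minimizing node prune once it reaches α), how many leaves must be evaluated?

C [α=-∞,β=+∞]: v=41
D [α=41,β=+∞]: v=0
E [α=41,β=+∞]: v=34 after child 2 ≤ α → α-cutoff, skip 1
B [α=-∞,β=+∞]: v=41
G [α=-∞,β=41]: v=2
H [α=2,β=41]: v=3
I [α=3,β=41]: v=11
F [α=-∞,β=41]: v=11
K [α=-∞,β=11]: v=5
L [α=5,β=11]: v=4
J [α=-∞,β=11]: v=5
Root [α=-∞,β=+∞]: v=5
Leaves evaluated: 19 of 20.

19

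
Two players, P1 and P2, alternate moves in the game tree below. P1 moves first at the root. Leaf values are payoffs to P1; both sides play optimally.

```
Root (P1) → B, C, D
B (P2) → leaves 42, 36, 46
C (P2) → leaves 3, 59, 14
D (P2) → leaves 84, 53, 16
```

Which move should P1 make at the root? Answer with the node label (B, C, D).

B

B (P2): min(42, 36, 46) = 36
C (P2): min(3, 59, 14) = 3
D (P2): min(84, 53, 16) = 16
Root (P1): max(36, 3, 16) = 36
P1 picks the child with the highest value: B (value 36).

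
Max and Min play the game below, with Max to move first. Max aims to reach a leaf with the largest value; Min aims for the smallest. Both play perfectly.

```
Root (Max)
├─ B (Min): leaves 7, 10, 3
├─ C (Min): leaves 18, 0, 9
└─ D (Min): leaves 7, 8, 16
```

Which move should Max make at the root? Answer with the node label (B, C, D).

B (Min): min(7, 10, 3) = 3
C (Min): min(18, 0, 9) = 0
D (Min): min(7, 8, 16) = 7
Root (Max): max(3, 0, 7) = 7
Max picks the child with the highest value: D (value 7).

D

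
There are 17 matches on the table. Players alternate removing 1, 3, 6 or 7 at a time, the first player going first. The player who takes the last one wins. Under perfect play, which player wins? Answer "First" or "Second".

First

Mark each pile size as W (mover wins) or L (mover loses):
i:   0  1  2  3  4  5  6  7  8  9 10 11 12 13 14 15 16 17
     L  W  L  W  L  W  W  W  W  W  W  W  L  W  L  W  L  W
Position 17 is W, so the first player wins.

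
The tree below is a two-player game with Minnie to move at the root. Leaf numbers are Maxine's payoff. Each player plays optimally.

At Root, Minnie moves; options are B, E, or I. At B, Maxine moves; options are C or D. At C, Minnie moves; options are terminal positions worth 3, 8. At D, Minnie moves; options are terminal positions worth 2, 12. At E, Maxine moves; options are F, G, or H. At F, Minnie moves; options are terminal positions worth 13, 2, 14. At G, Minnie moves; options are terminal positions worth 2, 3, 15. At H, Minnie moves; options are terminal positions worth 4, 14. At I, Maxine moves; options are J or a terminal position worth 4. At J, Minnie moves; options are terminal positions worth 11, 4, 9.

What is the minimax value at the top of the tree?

C (Minnie): min(3, 8) = 3
D (Minnie): min(2, 12) = 2
B (Maxine): max(3, 2) = 3
F (Minnie): min(13, 2, 14) = 2
G (Minnie): min(2, 3, 15) = 2
H (Minnie): min(4, 14) = 4
E (Maxine): max(2, 2, 4) = 4
J (Minnie): min(11, 4, 9) = 4
I (Maxine): max(4, 4) = 4
Root (Minnie): min(3, 4, 4) = 3

3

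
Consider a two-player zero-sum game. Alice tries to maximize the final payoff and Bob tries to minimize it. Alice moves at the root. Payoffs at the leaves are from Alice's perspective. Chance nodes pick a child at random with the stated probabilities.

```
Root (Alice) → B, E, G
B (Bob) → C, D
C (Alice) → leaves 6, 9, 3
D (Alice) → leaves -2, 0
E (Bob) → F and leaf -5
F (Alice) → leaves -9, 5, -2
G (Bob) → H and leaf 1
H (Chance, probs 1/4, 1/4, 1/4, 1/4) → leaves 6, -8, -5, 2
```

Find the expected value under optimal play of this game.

C (Alice): max(6, 9, 3) = 9
D (Alice): max(-2, 0) = 0
B (Bob): min(9, 0) = 0
F (Alice): max(-9, 5, -2) = 5
E (Bob): min(5, -5) = -5
H (Chance): 1/4·6 + 1/4·-8 + 1/4·-5 + 1/4·2 = -1.25
G (Bob): min(-1.25, 1) = -1.25
Root (Alice): max(0, -5, -1.25) = 0

0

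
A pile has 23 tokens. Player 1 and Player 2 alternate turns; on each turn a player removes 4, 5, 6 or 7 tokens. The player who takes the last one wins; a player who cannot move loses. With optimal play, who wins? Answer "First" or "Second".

Compute winning (W) and losing (L) positions by backward induction:
i:   0  1  2  3  4  5  6  7  8  9 10 11 12 13 14 15 16 17 18 19 20 21 22 23
     L  L  L  L  W  W  W  W  W  W  W  L  L  L  L  W  W  W  W  W  W  W  L  L
Position 23 is L, so the second player wins.

Second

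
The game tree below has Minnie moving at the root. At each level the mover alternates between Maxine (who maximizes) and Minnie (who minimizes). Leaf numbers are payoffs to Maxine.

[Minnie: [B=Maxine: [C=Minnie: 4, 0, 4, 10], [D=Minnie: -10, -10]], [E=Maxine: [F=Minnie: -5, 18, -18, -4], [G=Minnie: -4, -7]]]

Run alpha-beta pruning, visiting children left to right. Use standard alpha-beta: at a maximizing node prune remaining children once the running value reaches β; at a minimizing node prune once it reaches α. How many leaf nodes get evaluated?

11

C [α=-∞,β=+∞]: v=0
D [α=0,β=+∞]: v=-10 after child 1 ≤ α → α-cutoff, skip 1
B [α=-∞,β=+∞]: v=0
F [α=-∞,β=0]: v=-18
G [α=-18,β=0]: v=-7
E [α=-∞,β=0]: v=-7
Root [α=-∞,β=+∞]: v=-7
Leaves evaluated: 11 of 12.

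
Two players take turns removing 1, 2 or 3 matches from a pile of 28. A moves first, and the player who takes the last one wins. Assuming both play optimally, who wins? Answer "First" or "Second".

Second

W/L table (W = player to move can force a win):
i:   0  1  2  3  4  5  6  7  8  9 10 11 12 13 14 15 16 17 18 19 20 21 22 23 24 25 26 27 28
     L  W  W  W  L  W  W  W  L  W  W  W  L  W  W  W  L  W  W  W  L  W  W  W  L  W  W  W  L
Position 28 is L, so the second player wins.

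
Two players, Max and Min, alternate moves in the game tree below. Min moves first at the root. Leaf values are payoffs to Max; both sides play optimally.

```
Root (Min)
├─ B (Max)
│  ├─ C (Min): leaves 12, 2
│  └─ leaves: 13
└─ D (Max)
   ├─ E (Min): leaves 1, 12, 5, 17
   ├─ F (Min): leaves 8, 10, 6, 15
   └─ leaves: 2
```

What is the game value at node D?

E: min(1, 12, 5, 17) = 1
F: min(8, 10, 6, 15) = 6
D: max(1, 6, 2) = 6

6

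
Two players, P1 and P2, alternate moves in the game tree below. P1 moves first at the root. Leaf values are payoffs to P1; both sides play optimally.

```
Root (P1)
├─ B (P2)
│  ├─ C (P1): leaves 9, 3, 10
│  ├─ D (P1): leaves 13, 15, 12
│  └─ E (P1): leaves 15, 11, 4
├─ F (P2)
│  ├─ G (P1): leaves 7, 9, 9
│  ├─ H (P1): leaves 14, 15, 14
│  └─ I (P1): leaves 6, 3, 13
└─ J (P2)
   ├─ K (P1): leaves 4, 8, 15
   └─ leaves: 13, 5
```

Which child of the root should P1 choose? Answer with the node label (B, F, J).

C (P1): max(9, 3, 10) = 10
D (P1): max(13, 15, 12) = 15
E (P1): max(15, 11, 4) = 15
B (P2): min(10, 15, 15) = 10
G (P1): max(7, 9, 9) = 9
H (P1): max(14, 15, 14) = 15
I (P1): max(6, 3, 13) = 13
F (P2): min(9, 15, 13) = 9
K (P1): max(4, 8, 15) = 15
J (P2): min(15, 13, 5) = 5
Root (P1): max(10, 9, 5) = 10
P1 picks the child with the highest value: B (value 10).

B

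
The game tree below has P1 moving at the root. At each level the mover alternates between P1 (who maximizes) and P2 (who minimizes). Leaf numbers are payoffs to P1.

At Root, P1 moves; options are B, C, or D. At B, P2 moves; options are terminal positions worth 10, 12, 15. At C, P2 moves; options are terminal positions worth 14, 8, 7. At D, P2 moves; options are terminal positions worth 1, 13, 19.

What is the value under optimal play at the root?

10

B (P2): min(10, 12, 15) = 10
C (P2): min(14, 8, 7) = 7
D (P2): min(1, 13, 19) = 1
Root (P1): max(10, 7, 1) = 10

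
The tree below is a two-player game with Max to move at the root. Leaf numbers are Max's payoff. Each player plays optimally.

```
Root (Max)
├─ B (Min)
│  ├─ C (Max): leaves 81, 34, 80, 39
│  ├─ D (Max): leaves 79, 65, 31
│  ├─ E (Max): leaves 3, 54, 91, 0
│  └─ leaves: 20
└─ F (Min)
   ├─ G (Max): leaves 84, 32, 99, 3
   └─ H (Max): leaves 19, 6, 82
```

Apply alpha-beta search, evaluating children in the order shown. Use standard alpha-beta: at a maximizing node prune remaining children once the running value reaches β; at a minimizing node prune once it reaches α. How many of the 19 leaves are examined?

18

C [α=-∞,β=+∞]: v=81
D [α=-∞,β=81]: v=79
E [α=-∞,β=79]: v=91 after child 3 ≥ β → β-cutoff, skip 1
B [α=-∞,β=+∞]: v=20
G [α=20,β=+∞]: v=99
H [α=20,β=99]: v=82
F [α=20,β=+∞]: v=82
Root [α=-∞,β=+∞]: v=82
Leaves evaluated: 18 of 19.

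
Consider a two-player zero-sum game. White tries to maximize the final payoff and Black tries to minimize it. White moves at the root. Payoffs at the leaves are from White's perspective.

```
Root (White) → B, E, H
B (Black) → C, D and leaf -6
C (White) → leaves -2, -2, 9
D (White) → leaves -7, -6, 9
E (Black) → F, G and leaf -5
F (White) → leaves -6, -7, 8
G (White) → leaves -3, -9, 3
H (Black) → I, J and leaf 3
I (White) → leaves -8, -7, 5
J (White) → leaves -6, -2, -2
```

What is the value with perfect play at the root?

C (White): max(-2, -2, 9) = 9
D (White): max(-7, -6, 9) = 9
B (Black): min(9, 9, -6) = -6
F (White): max(-6, -7, 8) = 8
G (White): max(-3, -9, 3) = 3
E (Black): min(8, 3, -5) = -5
I (White): max(-8, -7, 5) = 5
J (White): max(-6, -2, -2) = -2
H (Black): min(5, -2, 3) = -2
Root (White): max(-6, -5, -2) = -2

-2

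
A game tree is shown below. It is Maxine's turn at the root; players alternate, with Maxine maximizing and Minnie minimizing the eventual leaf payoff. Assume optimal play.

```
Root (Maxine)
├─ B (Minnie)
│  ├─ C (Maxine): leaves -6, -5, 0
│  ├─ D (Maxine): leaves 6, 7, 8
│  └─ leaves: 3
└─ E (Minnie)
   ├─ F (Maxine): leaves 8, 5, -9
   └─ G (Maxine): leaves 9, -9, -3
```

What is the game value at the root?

8

C (Maxine): max(-6, -5, 0) = 0
D (Maxine): max(6, 7, 8) = 8
B (Minnie): min(0, 8, 3) = 0
F (Maxine): max(8, 5, -9) = 8
G (Maxine): max(9, -9, -3) = 9
E (Minnie): min(8, 9) = 8
Root (Maxine): max(0, 8) = 8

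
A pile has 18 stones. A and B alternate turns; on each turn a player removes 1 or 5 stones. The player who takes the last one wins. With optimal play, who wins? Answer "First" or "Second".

Second

Mark each pile size as W (mover wins) or L (mover loses):
i:   0  1  2  3  4  5  6  7  8  9 10 11 12 13 14 15 16 17 18
     L  W  L  W  L  W  L  W  L  W  L  W  L  W  L  W  L  W  L
Position 18 is L, so the second player wins.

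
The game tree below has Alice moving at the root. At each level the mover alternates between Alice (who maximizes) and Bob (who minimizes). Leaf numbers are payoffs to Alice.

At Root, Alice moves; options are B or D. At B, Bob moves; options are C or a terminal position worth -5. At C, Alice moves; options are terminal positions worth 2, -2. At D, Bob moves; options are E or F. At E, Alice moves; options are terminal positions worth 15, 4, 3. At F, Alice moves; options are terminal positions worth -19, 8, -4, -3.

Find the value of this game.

8

C (Alice): max(2, -2) = 2
B (Bob): min(2, -5) = -5
E (Alice): max(15, 4, 3) = 15
F (Alice): max(-19, 8, -4, -3) = 8
D (Bob): min(15, 8) = 8
Root (Alice): max(-5, 8) = 8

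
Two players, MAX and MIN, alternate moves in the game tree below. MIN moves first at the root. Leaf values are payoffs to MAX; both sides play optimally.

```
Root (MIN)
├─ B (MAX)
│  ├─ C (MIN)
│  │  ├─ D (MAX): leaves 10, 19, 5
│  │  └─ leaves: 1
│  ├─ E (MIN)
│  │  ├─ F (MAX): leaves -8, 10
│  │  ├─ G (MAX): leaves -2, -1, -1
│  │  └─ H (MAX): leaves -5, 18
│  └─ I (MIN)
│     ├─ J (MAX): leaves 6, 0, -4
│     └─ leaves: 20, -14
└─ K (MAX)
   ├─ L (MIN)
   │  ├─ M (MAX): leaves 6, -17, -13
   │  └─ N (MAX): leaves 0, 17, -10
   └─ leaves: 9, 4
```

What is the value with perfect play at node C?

1

D: max(10, 19, 5) = 19
C: min(19, 1) = 1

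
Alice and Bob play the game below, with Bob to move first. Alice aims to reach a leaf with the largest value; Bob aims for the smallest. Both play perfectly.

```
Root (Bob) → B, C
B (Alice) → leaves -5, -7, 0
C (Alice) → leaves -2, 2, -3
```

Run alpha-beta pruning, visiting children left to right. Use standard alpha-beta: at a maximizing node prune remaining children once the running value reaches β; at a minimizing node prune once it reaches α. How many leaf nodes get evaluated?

B [α=-∞,β=+∞]: v=0
C [α=-∞,β=0]: v=2 after child 2 ≥ β → β-cutoff, skip 1
Root [α=-∞,β=+∞]: v=0
Leaves evaluated: 5 of 6.

5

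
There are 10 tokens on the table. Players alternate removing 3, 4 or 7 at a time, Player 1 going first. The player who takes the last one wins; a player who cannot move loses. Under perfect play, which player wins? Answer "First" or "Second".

Positions where the player to move wins (W) vs loses (L):
i:   0  1  2  3  4  5  6  7  8  9 10
     L  L  L  W  W  W  W  W  W  W  L
Position 10 is L, so the second player wins.

Second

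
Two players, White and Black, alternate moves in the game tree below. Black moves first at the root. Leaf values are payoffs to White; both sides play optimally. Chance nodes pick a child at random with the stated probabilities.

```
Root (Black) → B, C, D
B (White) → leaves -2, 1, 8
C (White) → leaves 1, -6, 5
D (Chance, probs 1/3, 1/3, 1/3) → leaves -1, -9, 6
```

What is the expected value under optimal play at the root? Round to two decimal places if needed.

B (White): max(-2, 1, 8) = 8
C (White): max(1, -6, 5) = 5
D (Chance): 1/3·-1 + 1/3·-9 + 1/3·6 = -1.33
Root (Black): min(8, 5, -1.33) = -1.33

-1.33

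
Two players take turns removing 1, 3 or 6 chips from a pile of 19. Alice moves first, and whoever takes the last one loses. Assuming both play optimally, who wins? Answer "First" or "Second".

Compute winning (W) and losing (L) positions by backward induction:
i:   0  1  2  3  4  5  6  7  8  9 10 11 12 13 14 15 16 17 18 19
     W  L  W  L  W  L  W  W  W  W  L  W  L  W  L  W  W  W  W  L
Position 19 is L, so the second player wins.

Second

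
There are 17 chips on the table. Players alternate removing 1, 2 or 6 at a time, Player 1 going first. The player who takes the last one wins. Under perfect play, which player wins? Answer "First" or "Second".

Second

i:   0  1  2  3  4  5  6  7  8  9 10 11 12 13 14 15 16 17
     L  W  W  L  W  W  W  L  W  W  L  W  W  W  L  W  W  L
Position 17 is L, so the second player wins.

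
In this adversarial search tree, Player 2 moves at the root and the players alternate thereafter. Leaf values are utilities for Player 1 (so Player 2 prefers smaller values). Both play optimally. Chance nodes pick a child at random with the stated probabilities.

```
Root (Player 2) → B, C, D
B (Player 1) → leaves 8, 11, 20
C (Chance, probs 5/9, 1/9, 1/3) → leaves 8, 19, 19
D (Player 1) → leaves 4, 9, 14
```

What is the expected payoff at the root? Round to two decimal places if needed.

B (Player 1): max(8, 11, 20) = 20
C (Chance): 5/9·8 + 1/9·19 + 1/3·19 = 12.89
D (Player 1): max(4, 9, 14) = 14
Root (Player 2): min(20, 12.89, 14) = 12.89

12.89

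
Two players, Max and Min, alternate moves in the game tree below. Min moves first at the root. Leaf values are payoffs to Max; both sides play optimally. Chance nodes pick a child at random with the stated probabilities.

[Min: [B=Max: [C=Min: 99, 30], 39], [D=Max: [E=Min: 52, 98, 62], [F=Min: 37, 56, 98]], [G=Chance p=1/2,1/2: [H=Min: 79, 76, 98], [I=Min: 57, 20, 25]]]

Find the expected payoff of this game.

C (Min): min(99, 30) = 30
B (Max): max(30, 39) = 39
E (Min): min(52, 98, 62) = 52
F (Min): min(37, 56, 98) = 37
D (Max): max(52, 37) = 52
H (Min): min(79, 76, 98) = 76
I (Min): min(57, 20, 25) = 20
G (Chance): 1/2·76 + 1/2·20 = 48
Root (Min): min(39, 52, 48) = 39

39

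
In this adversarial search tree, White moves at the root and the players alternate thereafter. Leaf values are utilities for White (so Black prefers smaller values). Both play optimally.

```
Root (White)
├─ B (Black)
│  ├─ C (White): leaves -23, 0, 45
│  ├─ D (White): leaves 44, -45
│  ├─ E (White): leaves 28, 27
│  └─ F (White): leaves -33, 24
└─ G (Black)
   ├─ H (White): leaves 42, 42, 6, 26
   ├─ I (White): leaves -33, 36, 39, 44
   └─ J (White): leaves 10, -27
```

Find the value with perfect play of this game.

24

C (White): max(-23, 0, 45) = 45
D (White): max(44, -45) = 44
E (White): max(28, 27) = 28
F (White): max(-33, 24) = 24
B (Black): min(45, 44, 28, 24) = 24
H (White): max(42, 42, 6, 26) = 42
I (White): max(-33, 36, 39, 44) = 44
J (White): max(10, -27) = 10
G (Black): min(42, 44, 10) = 10
Root (White): max(24, 10) = 24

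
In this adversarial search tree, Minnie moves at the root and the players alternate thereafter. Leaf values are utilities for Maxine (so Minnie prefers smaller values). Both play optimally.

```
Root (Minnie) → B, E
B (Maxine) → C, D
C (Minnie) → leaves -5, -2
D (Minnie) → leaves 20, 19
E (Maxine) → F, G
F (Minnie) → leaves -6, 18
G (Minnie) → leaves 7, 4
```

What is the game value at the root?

C (Minnie): min(-5, -2) = -5
D (Minnie): min(20, 19) = 19
B (Maxine): max(-5, 19) = 19
F (Minnie): min(-6, 18) = -6
G (Minnie): min(7, 4) = 4
E (Maxine): max(-6, 4) = 4
Root (Minnie): min(19, 4) = 4

4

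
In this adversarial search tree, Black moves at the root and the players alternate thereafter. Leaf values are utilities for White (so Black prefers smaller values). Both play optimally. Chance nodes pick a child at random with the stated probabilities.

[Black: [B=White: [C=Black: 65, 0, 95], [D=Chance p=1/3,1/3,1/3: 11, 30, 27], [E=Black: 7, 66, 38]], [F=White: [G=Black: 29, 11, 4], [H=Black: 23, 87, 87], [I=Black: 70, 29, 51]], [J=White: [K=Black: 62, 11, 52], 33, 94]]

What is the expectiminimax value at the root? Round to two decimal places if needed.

22.67

C (Black): min(65, 0, 95) = 0
D (Chance): 1/3·11 + 1/3·30 + 1/3·27 = 22.67
E (Black): min(7, 66, 38) = 7
B (White): max(0, 22.67, 7) = 22.67
G (Black): min(29, 11, 4) = 4
H (Black): min(23, 87, 87) = 23
I (Black): min(70, 29, 51) = 29
F (White): max(4, 23, 29) = 29
K (Black): min(62, 11, 52) = 11
J (White): max(11, 33, 94) = 94
Root (Black): min(22.67, 29, 94) = 22.67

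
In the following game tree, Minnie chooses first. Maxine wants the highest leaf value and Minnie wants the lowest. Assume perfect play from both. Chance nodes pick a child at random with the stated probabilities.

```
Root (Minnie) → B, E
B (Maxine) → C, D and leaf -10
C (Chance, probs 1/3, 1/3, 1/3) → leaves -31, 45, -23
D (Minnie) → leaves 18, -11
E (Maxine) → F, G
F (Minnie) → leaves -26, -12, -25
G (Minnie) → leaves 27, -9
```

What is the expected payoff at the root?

C (Chance): 1/3·-31 + 1/3·45 + 1/3·-23 = -3
D (Minnie): min(18, -11) = -11
B (Maxine): max(-3, -11, -10) = -3
F (Minnie): min(-26, -12, -25) = -26
G (Minnie): min(27, -9) = -9
E (Maxine): max(-26, -9) = -9
Root (Minnie): min(-3, -9) = -9

-9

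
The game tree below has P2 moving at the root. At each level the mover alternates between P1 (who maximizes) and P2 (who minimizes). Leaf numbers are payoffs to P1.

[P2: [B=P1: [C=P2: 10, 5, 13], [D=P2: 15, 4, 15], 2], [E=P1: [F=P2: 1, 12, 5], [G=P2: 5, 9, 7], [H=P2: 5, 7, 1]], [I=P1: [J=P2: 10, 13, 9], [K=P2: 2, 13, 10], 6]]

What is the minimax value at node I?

9

J: min(10, 13, 9) = 9
K: min(2, 13, 10) = 2
I: max(9, 2, 6) = 9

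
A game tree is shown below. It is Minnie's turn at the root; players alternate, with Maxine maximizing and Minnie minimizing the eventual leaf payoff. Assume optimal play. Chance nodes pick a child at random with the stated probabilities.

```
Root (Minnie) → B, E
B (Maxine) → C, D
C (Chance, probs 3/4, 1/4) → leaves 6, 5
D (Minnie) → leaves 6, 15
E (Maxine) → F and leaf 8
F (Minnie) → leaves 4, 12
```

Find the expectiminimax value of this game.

6

C (Chance): 3/4·6 + 1/4·5 = 5.75
D (Minnie): min(6, 15) = 6
B (Maxine): max(5.75, 6) = 6
F (Minnie): min(4, 12) = 4
E (Maxine): max(4, 8) = 8
Root (Minnie): min(6, 8) = 6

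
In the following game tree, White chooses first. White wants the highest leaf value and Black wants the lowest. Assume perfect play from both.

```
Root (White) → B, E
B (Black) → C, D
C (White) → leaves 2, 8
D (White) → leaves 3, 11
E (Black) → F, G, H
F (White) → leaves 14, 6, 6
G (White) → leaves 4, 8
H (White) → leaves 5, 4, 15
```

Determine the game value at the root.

C (White): max(2, 8) = 8
D (White): max(3, 11) = 11
B (Black): min(8, 11) = 8
F (White): max(14, 6, 6) = 14
G (White): max(4, 8) = 8
H (White): max(5, 4, 15) = 15
E (Black): min(14, 8, 15) = 8
Root (White): max(8, 8) = 8

8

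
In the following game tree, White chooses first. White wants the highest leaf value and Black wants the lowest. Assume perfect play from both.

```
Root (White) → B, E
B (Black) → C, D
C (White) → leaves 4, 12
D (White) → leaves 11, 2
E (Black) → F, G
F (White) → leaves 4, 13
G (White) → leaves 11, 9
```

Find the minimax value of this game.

11

C (White): max(4, 12) = 12
D (White): max(11, 2) = 11
B (Black): min(12, 11) = 11
F (White): max(4, 13) = 13
G (White): max(11, 9) = 11
E (Black): min(13, 11) = 11
Root (White): max(11, 11) = 11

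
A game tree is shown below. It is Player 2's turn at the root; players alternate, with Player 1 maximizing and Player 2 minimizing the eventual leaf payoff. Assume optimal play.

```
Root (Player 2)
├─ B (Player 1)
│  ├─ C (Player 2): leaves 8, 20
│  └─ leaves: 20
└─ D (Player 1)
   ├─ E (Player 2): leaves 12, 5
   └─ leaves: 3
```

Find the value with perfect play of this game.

5

C (Player 2): min(8, 20) = 8
B (Player 1): max(8, 20) = 20
E (Player 2): min(12, 5) = 5
D (Player 1): max(5, 3) = 5
Root (Player 2): min(20, 5) = 5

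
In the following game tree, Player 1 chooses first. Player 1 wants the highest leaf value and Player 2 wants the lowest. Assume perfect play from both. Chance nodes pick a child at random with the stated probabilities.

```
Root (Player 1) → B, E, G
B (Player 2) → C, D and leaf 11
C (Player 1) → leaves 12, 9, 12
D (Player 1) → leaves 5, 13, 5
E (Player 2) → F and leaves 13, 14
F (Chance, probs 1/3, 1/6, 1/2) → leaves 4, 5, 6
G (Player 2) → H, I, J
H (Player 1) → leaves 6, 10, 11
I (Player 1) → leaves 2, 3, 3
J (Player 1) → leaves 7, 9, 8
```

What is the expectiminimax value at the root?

11

C (Player 1): max(12, 9, 12) = 12
D (Player 1): max(5, 13, 5) = 13
B (Player 2): min(12, 13, 11) = 11
F (Chance): 1/3·4 + 1/6·5 + 1/2·6 = 5.17
E (Player 2): min(5.17, 13, 14) = 5.17
H (Player 1): max(6, 10, 11) = 11
I (Player 1): max(2, 3, 3) = 3
J (Player 1): max(7, 9, 8) = 9
G (Player 2): min(11, 3, 9) = 3
Root (Player 1): max(11, 5.17, 3) = 11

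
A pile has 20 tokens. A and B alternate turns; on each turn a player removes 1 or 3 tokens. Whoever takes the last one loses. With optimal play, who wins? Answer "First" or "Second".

First

Compute winning (W) and losing (L) positions by backward induction:
i:   0  1  2  3  4  5  6  7  8  9 10 11 12 13 14 15 16 17 18 19 20
     W  L  W  L  W  L  W  L  W  L  W  L  W  L  W  L  W  L  W  L  W
Position 20 is W, so the first player wins.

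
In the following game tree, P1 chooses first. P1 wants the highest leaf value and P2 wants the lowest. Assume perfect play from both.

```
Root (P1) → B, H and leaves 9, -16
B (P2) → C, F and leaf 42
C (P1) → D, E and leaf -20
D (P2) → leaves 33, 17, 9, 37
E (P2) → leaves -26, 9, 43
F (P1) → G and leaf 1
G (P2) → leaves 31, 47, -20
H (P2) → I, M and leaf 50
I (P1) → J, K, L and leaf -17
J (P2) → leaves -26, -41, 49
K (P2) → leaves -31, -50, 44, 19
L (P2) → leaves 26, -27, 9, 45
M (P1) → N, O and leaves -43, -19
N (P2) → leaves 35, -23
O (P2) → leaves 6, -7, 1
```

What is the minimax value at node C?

9

D: min(33, 17, 9, 37) = 9
E: min(-26, 9, 43) = -26
C: max(9, -26, -20) = 9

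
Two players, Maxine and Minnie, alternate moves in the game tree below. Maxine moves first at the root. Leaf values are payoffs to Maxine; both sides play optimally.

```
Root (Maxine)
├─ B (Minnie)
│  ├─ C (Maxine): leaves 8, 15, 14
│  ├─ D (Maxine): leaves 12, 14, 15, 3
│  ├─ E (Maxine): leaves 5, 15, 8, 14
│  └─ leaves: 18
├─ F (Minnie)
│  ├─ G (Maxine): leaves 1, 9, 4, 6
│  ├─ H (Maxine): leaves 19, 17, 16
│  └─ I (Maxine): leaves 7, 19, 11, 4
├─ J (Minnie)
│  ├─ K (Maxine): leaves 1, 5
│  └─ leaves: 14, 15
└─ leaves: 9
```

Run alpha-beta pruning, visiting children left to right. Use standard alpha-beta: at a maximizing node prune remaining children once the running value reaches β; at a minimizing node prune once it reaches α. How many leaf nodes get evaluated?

16

C [α=-∞,β=+∞]: v=15
D [α=-∞,β=15]: v=15 after child 3 ≥ β → β-cutoff, skip 1
E [α=-∞,β=15]: v=15 after child 2 ≥ β → β-cutoff, skip 2
B [α=-∞,β=+∞]: v=15
G [α=15,β=+∞]: v=9
F [α=15,β=+∞]: v=9 after child 1 ≤ α → α-cutoff, skip 2
K [α=15,β=+∞]: v=5
J [α=15,β=+∞]: v=5 after child 1 ≤ α → α-cutoff, skip 2
Root [α=-∞,β=+∞]: v=15
Leaves evaluated: 16 of 28.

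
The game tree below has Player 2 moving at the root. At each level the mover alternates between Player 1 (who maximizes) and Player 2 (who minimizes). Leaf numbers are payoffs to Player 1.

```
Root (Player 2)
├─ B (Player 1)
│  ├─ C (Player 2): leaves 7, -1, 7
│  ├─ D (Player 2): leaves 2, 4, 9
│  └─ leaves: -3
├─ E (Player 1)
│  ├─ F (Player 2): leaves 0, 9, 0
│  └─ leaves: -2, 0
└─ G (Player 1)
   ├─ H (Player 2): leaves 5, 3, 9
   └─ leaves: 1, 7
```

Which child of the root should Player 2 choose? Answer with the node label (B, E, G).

C (Player 2): min(7, -1, 7) = -1
D (Player 2): min(2, 4, 9) = 2
B (Player 1): max(-1, 2, -3) = 2
F (Player 2): min(0, 9, 0) = 0
E (Player 1): max(0, -2, 0) = 0
H (Player 2): min(5, 3, 9) = 3
G (Player 1): max(3, 1, 7) = 7
Root (Player 2): min(2, 0, 7) = 0
Player 2 picks the child with the lowest value: E (value 0).

E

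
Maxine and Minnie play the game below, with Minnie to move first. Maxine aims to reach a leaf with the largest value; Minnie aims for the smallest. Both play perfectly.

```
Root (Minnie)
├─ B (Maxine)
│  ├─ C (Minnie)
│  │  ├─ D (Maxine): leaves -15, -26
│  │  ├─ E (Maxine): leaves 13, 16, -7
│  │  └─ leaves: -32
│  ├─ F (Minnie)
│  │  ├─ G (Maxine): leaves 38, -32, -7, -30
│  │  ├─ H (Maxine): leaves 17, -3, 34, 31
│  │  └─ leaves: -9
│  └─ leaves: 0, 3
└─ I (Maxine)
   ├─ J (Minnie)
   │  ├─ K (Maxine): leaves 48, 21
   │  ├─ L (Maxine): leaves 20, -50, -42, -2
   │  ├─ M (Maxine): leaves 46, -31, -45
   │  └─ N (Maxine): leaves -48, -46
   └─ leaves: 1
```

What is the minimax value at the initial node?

1

D (Maxine): max(-15, -26) = -15
E (Maxine): max(13, 16, -7) = 16
C (Minnie): min(-15, 16, -32) = -32
G (Maxine): max(38, -32, -7, -30) = 38
H (Maxine): max(17, -3, 34, 31) = 34
F (Minnie): min(38, 34, -9) = -9
B (Maxine): max(-32, -9, 0, 3) = 3
K (Maxine): max(48, 21) = 48
L (Maxine): max(20, -50, -42, -2) = 20
M (Maxine): max(46, -31, -45) = 46
N (Maxine): max(-48, -46) = -46
J (Minnie): min(48, 20, 46, -46) = -46
I (Maxine): max(-46, 1) = 1
Root (Minnie): min(3, 1) = 1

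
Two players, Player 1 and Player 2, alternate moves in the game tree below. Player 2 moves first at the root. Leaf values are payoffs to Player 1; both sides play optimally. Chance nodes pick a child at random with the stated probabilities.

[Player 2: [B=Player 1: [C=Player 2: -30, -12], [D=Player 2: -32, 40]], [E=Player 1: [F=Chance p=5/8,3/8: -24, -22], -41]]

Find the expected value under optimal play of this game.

C (Player 2): min(-30, -12) = -30
D (Player 2): min(-32, 40) = -32
B (Player 1): max(-30, -32) = -30
F (Chance): 5/8·-24 + 3/8·-22 = -23.25
E (Player 1): max(-23.25, -41) = -23.25
Root (Player 2): min(-30, -23.25) = -30

-30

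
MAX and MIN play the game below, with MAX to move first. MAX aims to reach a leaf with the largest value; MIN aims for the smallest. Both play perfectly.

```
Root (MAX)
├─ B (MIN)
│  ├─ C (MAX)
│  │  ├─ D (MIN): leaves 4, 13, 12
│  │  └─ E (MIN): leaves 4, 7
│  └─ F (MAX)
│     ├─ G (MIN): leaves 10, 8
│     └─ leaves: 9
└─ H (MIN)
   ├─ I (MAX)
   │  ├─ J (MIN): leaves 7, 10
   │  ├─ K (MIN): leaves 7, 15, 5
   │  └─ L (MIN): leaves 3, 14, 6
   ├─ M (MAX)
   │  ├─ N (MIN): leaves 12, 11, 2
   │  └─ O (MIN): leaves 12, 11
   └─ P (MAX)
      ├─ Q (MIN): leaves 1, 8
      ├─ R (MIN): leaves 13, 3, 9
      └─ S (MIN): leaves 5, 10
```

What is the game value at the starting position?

5

D (MIN): min(4, 13, 12) = 4
E (MIN): min(4, 7) = 4
C (MAX): max(4, 4) = 4
G (MIN): min(10, 8) = 8
F (MAX): max(8, 9) = 9
B (MIN): min(4, 9) = 4
J (MIN): min(7, 10) = 7
K (MIN): min(7, 15, 5) = 5
L (MIN): min(3, 14, 6) = 3
I (MAX): max(7, 5, 3) = 7
N (MIN): min(12, 11, 2) = 2
O (MIN): min(12, 11) = 11
M (MAX): max(2, 11) = 11
Q (MIN): min(1, 8) = 1
R (MIN): min(13, 3, 9) = 3
S (MIN): min(5, 10) = 5
P (MAX): max(1, 3, 5) = 5
H (MIN): min(7, 11, 5) = 5
Root (MAX): max(4, 5) = 5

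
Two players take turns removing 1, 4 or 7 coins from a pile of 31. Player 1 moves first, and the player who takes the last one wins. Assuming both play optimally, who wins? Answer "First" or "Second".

First

W/L table (W = player to move can force a win):
i:   0  1  2  3  4  5  6  7  8  9 10 11 12 13 14 15 16 17 18 19 20 21 22 23 24 25 26 27 28 29 30 31
     L  W  L  W  W  L  W  W  L  W  L  W  W  L  W  W  L  W  L  W  W  L  W  W  L  W  L  W  W  L  W  W
Position 31 is W, so the first player wins.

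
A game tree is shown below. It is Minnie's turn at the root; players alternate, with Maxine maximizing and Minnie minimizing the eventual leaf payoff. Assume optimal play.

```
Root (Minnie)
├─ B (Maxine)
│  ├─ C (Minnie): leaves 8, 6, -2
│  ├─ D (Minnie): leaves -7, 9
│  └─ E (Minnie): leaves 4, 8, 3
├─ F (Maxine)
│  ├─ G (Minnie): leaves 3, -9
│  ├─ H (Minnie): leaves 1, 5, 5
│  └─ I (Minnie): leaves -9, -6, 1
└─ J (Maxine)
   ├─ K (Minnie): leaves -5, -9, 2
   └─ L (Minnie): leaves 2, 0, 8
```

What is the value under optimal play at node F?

G: min(3, -9) = -9
H: min(1, 5, 5) = 1
I: min(-9, -6, 1) = -9
F: max(-9, 1, -9) = 1

1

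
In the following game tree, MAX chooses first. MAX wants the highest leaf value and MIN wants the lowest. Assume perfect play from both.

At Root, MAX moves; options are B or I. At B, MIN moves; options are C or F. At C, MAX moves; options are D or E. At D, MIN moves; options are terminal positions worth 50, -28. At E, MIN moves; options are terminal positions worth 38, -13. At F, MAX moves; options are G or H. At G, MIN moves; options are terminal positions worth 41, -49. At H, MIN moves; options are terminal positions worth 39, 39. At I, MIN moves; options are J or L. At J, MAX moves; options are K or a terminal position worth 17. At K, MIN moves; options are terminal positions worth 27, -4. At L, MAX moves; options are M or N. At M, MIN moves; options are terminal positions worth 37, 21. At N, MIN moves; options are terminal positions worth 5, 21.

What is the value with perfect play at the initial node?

D (MIN): min(50, -28) = -28
E (MIN): min(38, -13) = -13
C (MAX): max(-28, -13) = -13
G (MIN): min(41, -49) = -49
H (MIN): min(39, 39) = 39
F (MAX): max(-49, 39) = 39
B (MIN): min(-13, 39) = -13
K (MIN): min(27, -4) = -4
J (MAX): max(-4, 17) = 17
M (MIN): min(37, 21) = 21
N (MIN): min(5, 21) = 5
L (MAX): max(21, 5) = 21
I (MIN): min(17, 21) = 17
Root (MAX): max(-13, 17) = 17

17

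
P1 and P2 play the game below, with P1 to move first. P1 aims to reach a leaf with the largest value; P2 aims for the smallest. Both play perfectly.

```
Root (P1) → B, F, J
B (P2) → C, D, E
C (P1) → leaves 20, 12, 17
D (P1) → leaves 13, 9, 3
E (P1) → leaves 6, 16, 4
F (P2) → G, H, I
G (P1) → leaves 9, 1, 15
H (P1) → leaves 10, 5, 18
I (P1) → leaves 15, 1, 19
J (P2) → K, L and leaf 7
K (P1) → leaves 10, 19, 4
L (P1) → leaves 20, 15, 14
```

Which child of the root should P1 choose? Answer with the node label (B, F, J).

C (P1): max(20, 12, 17) = 20
D (P1): max(13, 9, 3) = 13
E (P1): max(6, 16, 4) = 16
B (P2): min(20, 13, 16) = 13
G (P1): max(9, 1, 15) = 15
H (P1): max(10, 5, 18) = 18
I (P1): max(15, 1, 19) = 19
F (P2): min(15, 18, 19) = 15
K (P1): max(10, 19, 4) = 19
L (P1): max(20, 15, 14) = 20
J (P2): min(19, 20, 7) = 7
Root (P1): max(13, 15, 7) = 15
P1 picks the child with the highest value: F (value 15).

F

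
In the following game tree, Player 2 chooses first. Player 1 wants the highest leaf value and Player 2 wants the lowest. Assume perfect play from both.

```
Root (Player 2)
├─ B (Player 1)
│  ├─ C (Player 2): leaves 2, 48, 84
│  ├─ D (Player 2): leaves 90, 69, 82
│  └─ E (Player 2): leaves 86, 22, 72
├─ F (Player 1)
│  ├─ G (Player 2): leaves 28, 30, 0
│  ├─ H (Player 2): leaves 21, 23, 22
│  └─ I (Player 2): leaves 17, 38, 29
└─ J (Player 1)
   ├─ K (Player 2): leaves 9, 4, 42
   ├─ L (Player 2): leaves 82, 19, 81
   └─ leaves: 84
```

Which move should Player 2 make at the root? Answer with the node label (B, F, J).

F

C (Player 2): min(2, 48, 84) = 2
D (Player 2): min(90, 69, 82) = 69
E (Player 2): min(86, 22, 72) = 22
B (Player 1): max(2, 69, 22) = 69
G (Player 2): min(28, 30, 0) = 0
H (Player 2): min(21, 23, 22) = 21
I (Player 2): min(17, 38, 29) = 17
F (Player 1): max(0, 21, 17) = 21
K (Player 2): min(9, 4, 42) = 4
L (Player 2): min(82, 19, 81) = 19
J (Player 1): max(4, 19, 84) = 84
Root (Player 2): min(69, 21, 84) = 21
Player 2 picks the child with the lowest value: F (value 21).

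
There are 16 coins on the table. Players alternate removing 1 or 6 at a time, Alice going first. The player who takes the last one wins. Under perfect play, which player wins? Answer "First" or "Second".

Mark each pile size as W (mover wins) or L (mover loses):
i:   0  1  2  3  4  5  6  7  8  9 10 11 12 13 14 15 16
     L  W  L  W  L  W  W  L  W  L  W  L  W  W  L  W  L
Position 16 is L, so the second player wins.

Second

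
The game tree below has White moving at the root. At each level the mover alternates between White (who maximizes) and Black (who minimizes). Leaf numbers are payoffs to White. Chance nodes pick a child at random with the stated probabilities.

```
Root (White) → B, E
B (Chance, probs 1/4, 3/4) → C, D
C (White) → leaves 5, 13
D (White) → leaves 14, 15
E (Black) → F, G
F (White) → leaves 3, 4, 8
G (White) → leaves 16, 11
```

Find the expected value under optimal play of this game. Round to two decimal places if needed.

14.5

C (White): max(5, 13) = 13
D (White): max(14, 15) = 15
B (Chance): 1/4·13 + 3/4·15 = 14.5
F (White): max(3, 4, 8) = 8
G (White): max(16, 11) = 16
E (Black): min(8, 16) = 8
Root (White): max(14.5, 8) = 14.5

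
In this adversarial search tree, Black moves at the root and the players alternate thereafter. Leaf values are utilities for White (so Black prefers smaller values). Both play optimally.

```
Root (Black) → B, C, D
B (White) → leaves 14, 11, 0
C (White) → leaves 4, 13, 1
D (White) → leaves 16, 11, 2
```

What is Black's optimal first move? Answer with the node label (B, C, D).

B (White): max(14, 11, 0) = 14
C (White): max(4, 13, 1) = 13
D (White): max(16, 11, 2) = 16
Root (Black): min(14, 13, 16) = 13
Black picks the child with the lowest value: C (value 13).

C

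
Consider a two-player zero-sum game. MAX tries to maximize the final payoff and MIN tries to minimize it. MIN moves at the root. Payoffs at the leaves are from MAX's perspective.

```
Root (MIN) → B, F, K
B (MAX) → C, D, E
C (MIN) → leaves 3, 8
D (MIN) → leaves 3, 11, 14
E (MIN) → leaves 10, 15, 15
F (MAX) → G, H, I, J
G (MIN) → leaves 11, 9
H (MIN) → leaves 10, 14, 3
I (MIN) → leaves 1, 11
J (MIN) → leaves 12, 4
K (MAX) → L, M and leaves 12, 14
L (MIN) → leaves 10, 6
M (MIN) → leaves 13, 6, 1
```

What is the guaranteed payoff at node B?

C: min(3, 8) = 3
D: min(3, 11, 14) = 3
E: min(10, 15, 15) = 10
B: max(3, 3, 10) = 10

10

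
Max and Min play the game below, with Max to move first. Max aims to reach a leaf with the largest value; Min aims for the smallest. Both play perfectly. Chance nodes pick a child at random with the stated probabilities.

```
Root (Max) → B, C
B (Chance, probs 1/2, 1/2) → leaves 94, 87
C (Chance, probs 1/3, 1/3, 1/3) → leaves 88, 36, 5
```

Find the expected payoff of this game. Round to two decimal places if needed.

90.5

B (Chance): 1/2·94 + 1/2·87 = 90.5
C (Chance): 1/3·88 + 1/3·36 + 1/3·5 = 43
Root (Max): max(90.5, 43) = 90.5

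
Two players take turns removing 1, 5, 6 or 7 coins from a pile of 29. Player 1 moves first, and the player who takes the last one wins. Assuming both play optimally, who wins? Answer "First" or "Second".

W/L table (W = player to move can force a win):
i:   0  1  2  3  4  5  6  7  8  9 10 11 12 13 14 15 16 17 18 19 20 21 22 23 24 25 26 27 28 29
     L  W  L  W  L  W  W  W  W  W  W  W  L  W  L  W  L  W  W  W  W  W  W  W  L  W  L  W  L  W
Position 29 is W, so the first player wins.

First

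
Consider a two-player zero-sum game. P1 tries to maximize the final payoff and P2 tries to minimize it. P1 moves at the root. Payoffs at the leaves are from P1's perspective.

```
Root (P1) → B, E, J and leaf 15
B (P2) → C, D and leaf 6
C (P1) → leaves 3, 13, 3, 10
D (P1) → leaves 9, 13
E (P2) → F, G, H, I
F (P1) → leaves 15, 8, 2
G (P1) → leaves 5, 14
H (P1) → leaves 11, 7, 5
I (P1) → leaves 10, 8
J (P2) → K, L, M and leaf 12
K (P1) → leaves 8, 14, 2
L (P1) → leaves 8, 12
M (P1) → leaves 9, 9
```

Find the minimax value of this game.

15

C (P1): max(3, 13, 3, 10) = 13
D (P1): max(9, 13) = 13
B (P2): min(13, 13, 6) = 6
F (P1): max(15, 8, 2) = 15
G (P1): max(5, 14) = 14
H (P1): max(11, 7, 5) = 11
I (P1): max(10, 8) = 10
E (P2): min(15, 14, 11, 10) = 10
K (P1): max(8, 14, 2) = 14
L (P1): max(8, 12) = 12
M (P1): max(9, 9) = 9
J (P2): min(14, 12, 9, 12) = 9
Root (P1): max(6, 10, 9, 15) = 15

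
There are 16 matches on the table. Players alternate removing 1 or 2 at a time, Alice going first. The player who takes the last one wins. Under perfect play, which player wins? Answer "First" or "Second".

First

i:   0  1  2  3  4  5  6  7  8  9 10 11 12 13 14 15 16
     L  W  W  L  W  W  L  W  W  L  W  W  L  W  W  L  W
Position 16 is W, so the first player wins.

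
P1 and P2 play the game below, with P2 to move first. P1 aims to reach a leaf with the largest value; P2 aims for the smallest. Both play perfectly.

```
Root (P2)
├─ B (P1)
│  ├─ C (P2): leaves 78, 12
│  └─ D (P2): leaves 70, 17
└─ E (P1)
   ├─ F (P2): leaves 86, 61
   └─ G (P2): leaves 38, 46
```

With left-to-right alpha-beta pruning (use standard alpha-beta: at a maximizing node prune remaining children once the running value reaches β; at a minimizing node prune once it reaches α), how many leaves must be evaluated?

C [α=-∞,β=+∞]: v=12
D [α=12,β=+∞]: v=17
B [α=-∞,β=+∞]: v=17
F [α=-∞,β=17]: v=61
E [α=-∞,β=17]: v=61 after child 1 ≥ β → β-cutoff, skip 1
Root [α=-∞,β=+∞]: v=17
Leaves evaluated: 6 of 8.

6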